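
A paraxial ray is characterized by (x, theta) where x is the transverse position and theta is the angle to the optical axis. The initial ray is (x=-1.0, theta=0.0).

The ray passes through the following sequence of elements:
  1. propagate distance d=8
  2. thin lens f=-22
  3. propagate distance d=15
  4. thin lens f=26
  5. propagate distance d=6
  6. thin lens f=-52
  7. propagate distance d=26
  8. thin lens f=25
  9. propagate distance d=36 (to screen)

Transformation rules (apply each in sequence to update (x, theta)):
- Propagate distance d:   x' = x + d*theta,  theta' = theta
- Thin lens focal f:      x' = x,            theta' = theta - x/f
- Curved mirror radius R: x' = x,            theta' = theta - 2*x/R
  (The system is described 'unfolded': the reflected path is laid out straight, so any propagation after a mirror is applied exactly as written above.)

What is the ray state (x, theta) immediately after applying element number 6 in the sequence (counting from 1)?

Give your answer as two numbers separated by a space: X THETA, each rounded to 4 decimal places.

Answer: -1.5664 -0.0109

Derivation:
Initial: x=-1.0000 theta=0.0000
After 1 (propagate distance d=8): x=-1.0000 theta=0.0000
After 2 (thin lens f=-22): x=-1.0000 theta=-1/22 (≈-0.0455)
After 3 (propagate distance d=15): x=-37/22 (≈-1.6818) theta=-1/22 (≈-0.0455)
After 4 (thin lens f=26): x=-37/22 (≈-1.6818) theta=1/52 (≈0.0192)
After 5 (propagate distance d=6): x=-224/143 (≈-1.5664) theta=1/52 (≈0.0192)
After 6 (thin lens f=-52): x=-224/143 (≈-1.5664) theta=-81/7436 (≈-0.0109)
Rounded to 4 decimal places: x = -1.5664, theta = -0.0109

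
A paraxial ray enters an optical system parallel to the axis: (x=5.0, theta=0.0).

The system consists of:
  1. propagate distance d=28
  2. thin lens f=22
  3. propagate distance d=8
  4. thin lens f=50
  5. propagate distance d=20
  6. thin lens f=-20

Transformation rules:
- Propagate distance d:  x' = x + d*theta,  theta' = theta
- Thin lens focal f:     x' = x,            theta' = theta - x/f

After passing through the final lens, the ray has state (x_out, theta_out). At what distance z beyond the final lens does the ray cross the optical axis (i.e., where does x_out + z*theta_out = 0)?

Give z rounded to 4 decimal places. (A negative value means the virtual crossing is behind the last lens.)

Answer: -6.2366

Derivation:
Initial: x=5.0000 theta=0.0000
After 1 (propagate distance d=28): x=5.0000 theta=0.0000
After 2 (thin lens f=22): x=5.0000 theta=-5/22 (≈-0.2273)
After 3 (propagate distance d=8): x=35/11 (≈3.1818) theta=-5/22 (≈-0.2273)
After 4 (thin lens f=50): x=35/11 (≈3.1818) theta=-16/55 (≈-0.2909)
After 5 (propagate distance d=20): x=-29/11 (≈-2.6364) theta=-16/55 (≈-0.2909)
After 6 (thin lens f=-20): x=-29/11 (≈-2.6364) theta=-93/220 (≈-0.4227)
z_focus = -x_out/theta_out = -(-29/11)/(-93/220) = -580/93 ≈ -6.2366
Rounded to 4 decimal places: z = -6.2366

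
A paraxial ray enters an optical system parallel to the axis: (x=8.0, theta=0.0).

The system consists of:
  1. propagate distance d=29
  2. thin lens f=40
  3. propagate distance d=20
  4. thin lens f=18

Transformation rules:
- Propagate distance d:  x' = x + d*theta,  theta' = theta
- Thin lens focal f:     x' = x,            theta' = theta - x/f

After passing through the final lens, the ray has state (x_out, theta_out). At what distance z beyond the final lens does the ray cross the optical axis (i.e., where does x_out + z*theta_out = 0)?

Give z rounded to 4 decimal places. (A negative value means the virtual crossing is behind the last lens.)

Initial: x=8.0000 theta=0.0000
After 1 (propagate distance d=29): x=8.0000 theta=0.0000
After 2 (thin lens f=40): x=8.0000 theta=-0.2000
After 3 (propagate distance d=20): x=4.0000 theta=-0.2000
After 4 (thin lens f=18): x=4.0000 theta=-19/45 (≈-0.4222)
z_focus = -x_out/theta_out = -(4.0000)/(-19/45) = 180/19 ≈ 9.4737
Rounded to 4 decimal places: z = 9.4737

Answer: 9.4737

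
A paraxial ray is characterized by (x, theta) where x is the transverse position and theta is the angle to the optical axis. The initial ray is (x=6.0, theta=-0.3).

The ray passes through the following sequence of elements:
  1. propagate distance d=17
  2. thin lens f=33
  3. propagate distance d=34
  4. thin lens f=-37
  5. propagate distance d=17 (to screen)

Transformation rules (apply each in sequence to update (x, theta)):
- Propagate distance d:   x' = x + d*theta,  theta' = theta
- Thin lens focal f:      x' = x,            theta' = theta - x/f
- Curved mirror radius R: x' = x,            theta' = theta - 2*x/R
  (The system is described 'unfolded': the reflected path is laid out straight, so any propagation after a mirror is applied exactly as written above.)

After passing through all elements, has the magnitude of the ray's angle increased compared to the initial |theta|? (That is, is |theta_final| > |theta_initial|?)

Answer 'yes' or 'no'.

Answer: yes

Derivation:
Initial: x=6.0000 theta=-0.3000
After 1 (propagate distance d=17): x=0.9000 theta=-0.3000
After 2 (thin lens f=33): x=0.9000 theta=-18/55 (≈-0.3273)
After 3 (propagate distance d=34): x=-225/22 (≈-10.2273) theta=-18/55 (≈-0.3273)
After 4 (thin lens f=-37): x=-225/22 (≈-10.2273) theta=-2457/4070 (≈-0.6037)
After 5 (propagate distance d=17 (to screen)): x=-41697/2035 (≈-20.4899) theta=-2457/4070 (≈-0.6037)
|theta_initial|=0.3000 |theta_final|=2457/4070 (≈0.6037) -> increased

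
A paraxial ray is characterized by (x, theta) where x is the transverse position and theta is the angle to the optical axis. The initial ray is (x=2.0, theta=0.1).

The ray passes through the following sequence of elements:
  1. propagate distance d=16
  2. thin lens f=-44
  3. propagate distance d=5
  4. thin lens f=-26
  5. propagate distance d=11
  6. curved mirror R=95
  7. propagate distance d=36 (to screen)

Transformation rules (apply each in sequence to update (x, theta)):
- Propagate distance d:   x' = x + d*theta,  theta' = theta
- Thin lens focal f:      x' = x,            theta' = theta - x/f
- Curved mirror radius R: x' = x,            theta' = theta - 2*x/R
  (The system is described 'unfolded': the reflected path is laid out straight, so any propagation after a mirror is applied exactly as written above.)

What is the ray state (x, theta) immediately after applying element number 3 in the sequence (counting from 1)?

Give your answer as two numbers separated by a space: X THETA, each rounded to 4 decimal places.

Initial: x=2.0000 theta=0.1000
After 1 (propagate distance d=16): x=3.6000 theta=0.1000
After 2 (thin lens f=-44): x=3.6000 theta=2/11 (≈0.1818)
After 3 (propagate distance d=5): x=248/55 (≈4.5091) theta=2/11 (≈0.1818)
Rounded to 4 decimal places: x = 4.5091, theta = 0.1818

Answer: 4.5091 0.1818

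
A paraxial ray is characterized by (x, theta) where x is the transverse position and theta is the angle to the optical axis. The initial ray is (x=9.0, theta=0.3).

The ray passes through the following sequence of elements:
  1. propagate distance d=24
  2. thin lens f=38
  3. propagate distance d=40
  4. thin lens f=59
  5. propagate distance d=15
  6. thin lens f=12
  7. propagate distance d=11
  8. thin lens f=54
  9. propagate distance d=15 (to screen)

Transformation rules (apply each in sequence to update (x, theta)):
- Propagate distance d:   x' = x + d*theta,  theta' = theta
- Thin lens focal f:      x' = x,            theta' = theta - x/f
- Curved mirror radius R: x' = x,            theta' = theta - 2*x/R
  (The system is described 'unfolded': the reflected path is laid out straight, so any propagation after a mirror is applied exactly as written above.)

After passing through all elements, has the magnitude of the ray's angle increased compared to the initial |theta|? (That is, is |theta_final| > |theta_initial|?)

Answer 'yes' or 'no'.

Answer: yes

Derivation:
Initial: x=9.0000 theta=0.3000
After 1 (propagate distance d=24): x=16.2000 theta=0.3000
After 2 (thin lens f=38): x=16.2000 theta=-12/95 (≈-0.1263)
After 3 (propagate distance d=40): x=1059/95 (≈11.1474) theta=-12/95 (≈-0.1263)
After 4 (thin lens f=59): x=1059/95 (≈11.1474) theta=-93/295 (≈-0.3153)
After 5 (propagate distance d=15): x=35976/5605 (≈6.4186) theta=-93/295 (≈-0.3153)
After 6 (thin lens f=12): x=35976/5605 (≈6.4186) theta=-953/1121 (≈-0.8501)
After 7 (propagate distance d=11): x=-16439/5605 (≈-2.9329) theta=-953/1121 (≈-0.8501)
After 8 (thin lens f=54): x=-16439/5605 (≈-2.9329) theta=-240871/302670 (≈-0.7958)
After 9 (propagate distance d=15 (to screen)): x=-1500257/100890 (≈-14.8702) theta=-240871/302670 (≈-0.7958)
|theta_initial|=0.3000 |theta_final|=240871/302670 (≈0.7958) -> increased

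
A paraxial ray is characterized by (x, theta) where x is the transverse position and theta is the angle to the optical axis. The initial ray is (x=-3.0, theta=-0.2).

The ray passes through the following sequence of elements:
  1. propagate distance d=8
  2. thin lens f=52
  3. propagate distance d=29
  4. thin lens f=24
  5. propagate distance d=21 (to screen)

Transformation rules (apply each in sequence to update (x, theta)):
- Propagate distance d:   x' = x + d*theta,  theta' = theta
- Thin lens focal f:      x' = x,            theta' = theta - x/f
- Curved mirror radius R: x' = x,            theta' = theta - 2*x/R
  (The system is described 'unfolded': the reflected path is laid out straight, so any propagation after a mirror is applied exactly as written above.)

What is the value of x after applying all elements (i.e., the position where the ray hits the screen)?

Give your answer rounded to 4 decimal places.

Answer: -3.3216

Derivation:
Initial: x=-3.0000 theta=-0.2000
After 1 (propagate distance d=8): x=-4.6000 theta=-0.2000
After 2 (thin lens f=52): x=-4.6000 theta=-29/260 (≈-0.1115)
After 3 (propagate distance d=29): x=-2037/260 (≈-7.8346) theta=-29/260 (≈-0.1115)
After 4 (thin lens f=24): x=-2037/260 (≈-7.8346) theta=447/2080 (≈0.2149)
After 5 (propagate distance d=21 (to screen)): x=-6909/2080 (≈-3.3216) theta=447/2080 (≈0.2149)
Rounded to 4 decimal places: x = -3.3216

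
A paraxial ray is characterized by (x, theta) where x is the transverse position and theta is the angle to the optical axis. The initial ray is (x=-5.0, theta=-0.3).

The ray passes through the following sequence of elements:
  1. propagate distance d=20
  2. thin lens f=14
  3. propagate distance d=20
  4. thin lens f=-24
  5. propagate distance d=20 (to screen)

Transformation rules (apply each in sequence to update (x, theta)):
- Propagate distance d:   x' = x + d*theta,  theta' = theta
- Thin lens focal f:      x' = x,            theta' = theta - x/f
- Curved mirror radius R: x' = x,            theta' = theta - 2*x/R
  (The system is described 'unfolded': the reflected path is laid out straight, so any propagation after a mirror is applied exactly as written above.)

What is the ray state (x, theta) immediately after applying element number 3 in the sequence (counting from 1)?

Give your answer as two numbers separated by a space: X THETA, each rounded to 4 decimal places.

Initial: x=-5.0000 theta=-0.3000
After 1 (propagate distance d=20): x=-11.0000 theta=-0.3000
After 2 (thin lens f=14): x=-11.0000 theta=17/35 (≈0.4857)
After 3 (propagate distance d=20): x=-9/7 (≈-1.2857) theta=17/35 (≈0.4857)
Rounded to 4 decimal places: x = -1.2857, theta = 0.4857

Answer: -1.2857 0.4857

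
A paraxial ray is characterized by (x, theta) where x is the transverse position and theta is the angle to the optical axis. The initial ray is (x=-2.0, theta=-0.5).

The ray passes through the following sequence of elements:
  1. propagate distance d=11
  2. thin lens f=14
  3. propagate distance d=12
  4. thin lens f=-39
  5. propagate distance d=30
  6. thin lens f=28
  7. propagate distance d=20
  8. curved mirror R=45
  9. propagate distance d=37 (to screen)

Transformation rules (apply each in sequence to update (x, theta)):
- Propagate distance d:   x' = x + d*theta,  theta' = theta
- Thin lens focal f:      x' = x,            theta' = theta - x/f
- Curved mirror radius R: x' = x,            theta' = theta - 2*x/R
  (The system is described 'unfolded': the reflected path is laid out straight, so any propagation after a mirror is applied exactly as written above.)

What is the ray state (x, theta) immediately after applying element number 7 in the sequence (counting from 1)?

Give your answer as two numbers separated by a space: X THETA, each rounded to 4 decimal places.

Answer: -6.1805 0.2630

Derivation:
Initial: x=-2.0000 theta=-0.5000
After 1 (propagate distance d=11): x=-7.5000 theta=-0.5000
After 2 (thin lens f=14): x=-7.5000 theta=1/28 (≈0.0357)
After 3 (propagate distance d=12): x=-99/14 (≈-7.0714) theta=1/28 (≈0.0357)
After 4 (thin lens f=-39): x=-99/14 (≈-7.0714) theta=-53/364 (≈-0.1456)
After 5 (propagate distance d=30): x=-1041/91 (≈-11.4396) theta=-53/364 (≈-0.1456)
After 6 (thin lens f=28): x=-1041/91 (≈-11.4396) theta=335/1274 (≈0.2630)
After 7 (propagate distance d=20): x=-3937/637 (≈-6.1805) theta=335/1274 (≈0.2630)
Rounded to 4 decimal places: x = -6.1805, theta = 0.2630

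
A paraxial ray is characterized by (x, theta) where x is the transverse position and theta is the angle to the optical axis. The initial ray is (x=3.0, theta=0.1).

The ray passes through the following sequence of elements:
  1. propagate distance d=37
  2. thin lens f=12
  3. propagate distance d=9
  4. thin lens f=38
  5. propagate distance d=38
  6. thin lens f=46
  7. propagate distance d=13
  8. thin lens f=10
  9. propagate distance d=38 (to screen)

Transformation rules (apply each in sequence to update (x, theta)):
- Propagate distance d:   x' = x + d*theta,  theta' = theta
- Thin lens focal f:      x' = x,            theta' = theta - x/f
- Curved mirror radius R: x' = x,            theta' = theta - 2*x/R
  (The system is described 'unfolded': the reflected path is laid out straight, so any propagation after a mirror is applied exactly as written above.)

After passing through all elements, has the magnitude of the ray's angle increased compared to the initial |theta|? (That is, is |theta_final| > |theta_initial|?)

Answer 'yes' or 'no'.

Answer: yes

Derivation:
Initial: x=3.0000 theta=0.1000
After 1 (propagate distance d=37): x=6.7000 theta=0.1000
After 2 (thin lens f=12): x=6.7000 theta=-11/24 (≈-0.4583)
After 3 (propagate distance d=9): x=2.5750 theta=-11/24 (≈-0.4583)
After 4 (thin lens f=38): x=2.5750 theta=-2399/4560 (≈-0.5261)
After 5 (propagate distance d=38): x=-209/12 (≈-17.4167) theta=-2399/4560 (≈-0.5261)
After 6 (thin lens f=46): x=-209/12 (≈-17.4167) theta=-15467/104880 (≈-0.1475)
After 7 (propagate distance d=13): x=-2027731/104880 (≈-19.3338) theta=-15467/104880 (≈-0.1475)
After 8 (thin lens f=10): x=-2027731/104880 (≈-19.3338) theta=1873061/1048800 (≈1.7859)
After 9 (propagate distance d=38 (to screen)): x=530198/10925 (≈48.5307) theta=1873061/1048800 (≈1.7859)
|theta_initial|=0.1000 |theta_final|=1873061/1048800 (≈1.7859) -> increased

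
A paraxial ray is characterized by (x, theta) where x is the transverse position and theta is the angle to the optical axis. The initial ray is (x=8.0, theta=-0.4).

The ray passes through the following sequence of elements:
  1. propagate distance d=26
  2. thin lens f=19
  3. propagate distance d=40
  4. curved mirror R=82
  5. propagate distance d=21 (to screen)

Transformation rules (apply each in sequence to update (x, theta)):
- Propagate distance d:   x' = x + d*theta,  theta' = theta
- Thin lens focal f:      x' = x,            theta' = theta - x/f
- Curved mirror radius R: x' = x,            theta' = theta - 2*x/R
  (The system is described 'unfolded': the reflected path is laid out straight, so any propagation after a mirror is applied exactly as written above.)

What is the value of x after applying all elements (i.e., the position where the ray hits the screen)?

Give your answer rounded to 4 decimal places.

Answer: -12.2583

Derivation:
Initial: x=8.0000 theta=-0.4000
After 1 (propagate distance d=26): x=-2.4000 theta=-0.4000
After 2 (thin lens f=19): x=-2.4000 theta=-26/95 (≈-0.2737)
After 3 (propagate distance d=40): x=-1268/95 (≈-13.3474) theta=-26/95 (≈-0.2737)
After 4 (curved mirror R=82): x=-1268/95 (≈-13.3474) theta=202/3895 (≈0.0519)
After 5 (propagate distance d=21 (to screen)): x=-47746/3895 (≈-12.2583) theta=202/3895 (≈0.0519)
Rounded to 4 decimal places: x = -12.2583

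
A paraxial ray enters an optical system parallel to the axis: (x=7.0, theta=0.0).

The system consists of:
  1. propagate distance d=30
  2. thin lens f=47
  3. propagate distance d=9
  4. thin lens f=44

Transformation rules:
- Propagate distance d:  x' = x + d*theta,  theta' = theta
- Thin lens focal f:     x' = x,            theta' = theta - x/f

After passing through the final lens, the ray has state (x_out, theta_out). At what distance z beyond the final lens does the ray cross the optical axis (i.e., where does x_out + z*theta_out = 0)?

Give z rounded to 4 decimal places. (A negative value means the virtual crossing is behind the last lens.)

Initial: x=7.0000 theta=0.0000
After 1 (propagate distance d=30): x=7.0000 theta=0.0000
After 2 (thin lens f=47): x=7.0000 theta=-7/47 (≈-0.1489)
After 3 (propagate distance d=9): x=266/47 (≈5.6596) theta=-7/47 (≈-0.1489)
After 4 (thin lens f=44): x=266/47 (≈5.6596) theta=-287/1034 (≈-0.2776)
z_focus = -x_out/theta_out = -(266/47)/(-287/1034) = 836/41 ≈ 20.3902
Rounded to 4 decimal places: z = 20.3902

Answer: 20.3902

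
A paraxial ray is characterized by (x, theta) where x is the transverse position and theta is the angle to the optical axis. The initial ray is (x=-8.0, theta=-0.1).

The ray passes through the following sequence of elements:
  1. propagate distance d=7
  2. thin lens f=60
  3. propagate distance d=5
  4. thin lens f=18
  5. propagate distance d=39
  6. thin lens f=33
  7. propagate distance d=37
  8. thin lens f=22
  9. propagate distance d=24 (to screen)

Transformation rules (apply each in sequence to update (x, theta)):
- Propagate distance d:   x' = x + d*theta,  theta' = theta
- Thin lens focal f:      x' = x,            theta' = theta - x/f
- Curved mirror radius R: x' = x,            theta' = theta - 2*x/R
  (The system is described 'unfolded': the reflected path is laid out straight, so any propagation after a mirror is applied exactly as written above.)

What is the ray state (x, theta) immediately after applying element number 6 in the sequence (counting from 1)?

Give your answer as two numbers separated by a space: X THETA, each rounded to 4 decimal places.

Initial: x=-8.0000 theta=-0.1000
After 1 (propagate distance d=7): x=-8.7000 theta=-0.1000
After 2 (thin lens f=60): x=-8.7000 theta=0.0450
After 3 (propagate distance d=5): x=-8.4750 theta=0.0450
After 4 (thin lens f=18): x=-8.4750 theta=619/1200 (≈0.5158)
After 5 (propagate distance d=39): x=11.6425 theta=619/1200 (≈0.5158)
After 6 (thin lens f=33): x=11.6425 theta=269/1650 (≈0.1630)
Rounded to 4 decimal places: x = 11.6425, theta = 0.1630

Answer: 11.6425 0.1630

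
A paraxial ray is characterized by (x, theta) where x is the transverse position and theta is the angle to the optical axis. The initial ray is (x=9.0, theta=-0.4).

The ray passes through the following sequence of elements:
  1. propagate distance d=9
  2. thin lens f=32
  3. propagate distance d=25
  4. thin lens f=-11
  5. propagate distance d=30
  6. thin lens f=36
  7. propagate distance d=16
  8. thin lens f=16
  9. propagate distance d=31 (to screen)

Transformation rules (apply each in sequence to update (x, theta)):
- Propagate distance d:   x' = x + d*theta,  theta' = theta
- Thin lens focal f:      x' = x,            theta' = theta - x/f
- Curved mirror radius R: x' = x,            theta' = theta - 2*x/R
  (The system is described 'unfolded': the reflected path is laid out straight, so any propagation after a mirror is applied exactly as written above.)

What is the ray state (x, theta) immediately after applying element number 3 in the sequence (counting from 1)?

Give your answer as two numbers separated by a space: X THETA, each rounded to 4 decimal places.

Answer: -8.8188 -0.5688

Derivation:
Initial: x=9.0000 theta=-0.4000
After 1 (propagate distance d=9): x=5.4000 theta=-0.4000
After 2 (thin lens f=32): x=5.4000 theta=-91/160 (≈-0.5688)
After 3 (propagate distance d=25): x=-1411/160 (≈-8.8188) theta=-91/160 (≈-0.5688)
Rounded to 4 decimal places: x = -8.8188, theta = -0.5688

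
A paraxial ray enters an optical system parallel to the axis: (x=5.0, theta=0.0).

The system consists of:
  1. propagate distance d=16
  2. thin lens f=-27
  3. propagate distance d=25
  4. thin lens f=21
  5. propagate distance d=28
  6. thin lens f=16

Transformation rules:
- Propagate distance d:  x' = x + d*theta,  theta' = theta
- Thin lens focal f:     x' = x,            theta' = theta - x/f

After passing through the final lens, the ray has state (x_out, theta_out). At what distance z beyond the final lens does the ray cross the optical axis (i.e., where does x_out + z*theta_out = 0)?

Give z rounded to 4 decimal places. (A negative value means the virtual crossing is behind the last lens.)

Initial: x=5.0000 theta=0.0000
After 1 (propagate distance d=16): x=5.0000 theta=0.0000
After 2 (thin lens f=-27): x=5.0000 theta=5/27 (≈0.1852)
After 3 (propagate distance d=25): x=260/27 (≈9.6296) theta=5/27 (≈0.1852)
After 4 (thin lens f=21): x=260/27 (≈9.6296) theta=-155/567 (≈-0.2734)
After 5 (propagate distance d=28): x=160/81 (≈1.9753) theta=-155/567 (≈-0.2734)
After 6 (thin lens f=16): x=160/81 (≈1.9753) theta=-25/63 (≈-0.3968)
z_focus = -x_out/theta_out = -(160/81)/(-25/63) = 224/45 ≈ 4.9778
Rounded to 4 decimal places: z = 4.9778

Answer: 4.9778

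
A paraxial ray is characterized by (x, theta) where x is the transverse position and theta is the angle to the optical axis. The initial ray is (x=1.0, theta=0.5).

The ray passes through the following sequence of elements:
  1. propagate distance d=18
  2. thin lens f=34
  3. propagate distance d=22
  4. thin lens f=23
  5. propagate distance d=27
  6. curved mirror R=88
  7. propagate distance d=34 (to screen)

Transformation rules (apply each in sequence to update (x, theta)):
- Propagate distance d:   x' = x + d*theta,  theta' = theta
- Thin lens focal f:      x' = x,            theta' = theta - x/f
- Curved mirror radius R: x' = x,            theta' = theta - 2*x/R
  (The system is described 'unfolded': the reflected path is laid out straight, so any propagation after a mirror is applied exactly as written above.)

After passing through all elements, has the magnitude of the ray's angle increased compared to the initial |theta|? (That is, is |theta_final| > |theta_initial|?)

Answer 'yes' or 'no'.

Answer: no

Derivation:
Initial: x=1.0000 theta=0.5000
After 1 (propagate distance d=18): x=10.0000 theta=0.5000
After 2 (thin lens f=34): x=10.0000 theta=7/34 (≈0.2059)
After 3 (propagate distance d=22): x=247/17 (≈14.5294) theta=7/34 (≈0.2059)
After 4 (thin lens f=23): x=247/17 (≈14.5294) theta=-333/782 (≈-0.4258)
After 5 (propagate distance d=27): x=2371/782 (≈3.0320) theta=-333/782 (≈-0.4258)
After 6 (curved mirror R=88): x=2371/782 (≈3.0320) theta=-17023/34408 (≈-0.4947)
After 7 (propagate distance d=34 (to screen)): x=-237229/17204 (≈-13.7892) theta=-17023/34408 (≈-0.4947)
|theta_initial|=0.5000 |theta_final|=17023/34408 (≈0.4947) -> not increased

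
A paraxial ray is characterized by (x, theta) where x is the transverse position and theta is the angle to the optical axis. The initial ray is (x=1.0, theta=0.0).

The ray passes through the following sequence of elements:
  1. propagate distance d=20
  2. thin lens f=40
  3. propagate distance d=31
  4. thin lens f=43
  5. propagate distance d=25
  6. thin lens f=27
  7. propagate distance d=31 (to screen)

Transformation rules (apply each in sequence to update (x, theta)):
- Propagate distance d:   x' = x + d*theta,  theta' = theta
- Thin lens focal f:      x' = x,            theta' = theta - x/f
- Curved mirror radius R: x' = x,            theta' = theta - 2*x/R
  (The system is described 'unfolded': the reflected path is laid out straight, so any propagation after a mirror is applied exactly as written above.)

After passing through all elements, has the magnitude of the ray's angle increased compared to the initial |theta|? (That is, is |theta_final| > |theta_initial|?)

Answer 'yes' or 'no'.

Answer: yes

Derivation:
Initial: x=1.0000 theta=0.0000
After 1 (propagate distance d=20): x=1.0000 theta=0.0000
After 2 (thin lens f=40): x=1.0000 theta=-0.0250
After 3 (propagate distance d=31): x=0.2250 theta=-0.0250
After 4 (thin lens f=43): x=0.2250 theta=-13/430 (≈-0.0302)
After 5 (propagate distance d=25): x=-913/1720 (≈-0.5308) theta=-13/430 (≈-0.0302)
After 6 (thin lens f=27): x=-913/1720 (≈-0.5308) theta=-491/46440 (≈-0.0106)
After 7 (propagate distance d=31 (to screen)): x=-4984/5805 (≈-0.8586) theta=-491/46440 (≈-0.0106)
|theta_initial|=0.0000 |theta_final|=491/46440 (≈0.0106) -> increased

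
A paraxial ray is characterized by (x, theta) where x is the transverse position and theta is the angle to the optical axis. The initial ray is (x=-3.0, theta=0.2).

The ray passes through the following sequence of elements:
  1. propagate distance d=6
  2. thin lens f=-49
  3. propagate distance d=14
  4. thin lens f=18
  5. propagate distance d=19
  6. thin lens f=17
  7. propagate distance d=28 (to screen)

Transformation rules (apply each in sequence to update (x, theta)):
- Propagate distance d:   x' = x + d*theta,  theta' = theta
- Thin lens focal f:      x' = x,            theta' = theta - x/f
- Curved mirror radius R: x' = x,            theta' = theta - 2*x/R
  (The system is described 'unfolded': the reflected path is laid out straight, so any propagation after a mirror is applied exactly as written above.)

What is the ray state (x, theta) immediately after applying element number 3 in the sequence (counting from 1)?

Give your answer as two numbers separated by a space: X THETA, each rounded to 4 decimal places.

Answer: 0.4857 0.1633

Derivation:
Initial: x=-3.0000 theta=0.2000
After 1 (propagate distance d=6): x=-1.8000 theta=0.2000
After 2 (thin lens f=-49): x=-1.8000 theta=8/49 (≈0.1633)
After 3 (propagate distance d=14): x=17/35 (≈0.4857) theta=8/49 (≈0.1633)
Rounded to 4 decimal places: x = 0.4857, theta = 0.1633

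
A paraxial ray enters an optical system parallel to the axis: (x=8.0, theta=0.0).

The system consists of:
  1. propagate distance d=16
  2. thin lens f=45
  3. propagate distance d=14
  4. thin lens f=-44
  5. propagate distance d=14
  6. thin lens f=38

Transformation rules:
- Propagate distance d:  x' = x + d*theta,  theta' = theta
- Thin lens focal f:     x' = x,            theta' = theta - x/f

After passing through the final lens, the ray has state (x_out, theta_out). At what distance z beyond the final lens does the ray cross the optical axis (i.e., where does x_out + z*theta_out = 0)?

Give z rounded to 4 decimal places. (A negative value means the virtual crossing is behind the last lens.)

Initial: x=8.0000 theta=0.0000
After 1 (propagate distance d=16): x=8.0000 theta=0.0000
After 2 (thin lens f=45): x=8.0000 theta=-8/45 (≈-0.1778)
After 3 (propagate distance d=14): x=248/45 (≈5.5111) theta=-8/45 (≈-0.1778)
After 4 (thin lens f=-44): x=248/45 (≈5.5111) theta=-26/495 (≈-0.0525)
After 5 (propagate distance d=14): x=788/165 (≈4.7758) theta=-26/495 (≈-0.0525)
After 6 (thin lens f=38): x=788/165 (≈4.7758) theta=-1676/9405 (≈-0.1782)
z_focus = -x_out/theta_out = -(788/165)/(-1676/9405) = 11229/419 ≈ 26.7995
Rounded to 4 decimal places: z = 26.7995

Answer: 26.7995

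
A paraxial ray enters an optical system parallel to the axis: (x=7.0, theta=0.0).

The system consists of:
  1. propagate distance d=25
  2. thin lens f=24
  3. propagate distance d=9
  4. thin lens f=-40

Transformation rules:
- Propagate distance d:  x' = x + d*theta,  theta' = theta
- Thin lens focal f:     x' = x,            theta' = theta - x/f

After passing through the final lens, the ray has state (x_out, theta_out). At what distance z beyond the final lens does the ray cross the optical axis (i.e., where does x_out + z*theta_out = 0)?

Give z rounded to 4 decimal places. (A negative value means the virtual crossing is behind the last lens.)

Initial: x=7.0000 theta=0.0000
After 1 (propagate distance d=25): x=7.0000 theta=0.0000
After 2 (thin lens f=24): x=7.0000 theta=-7/24 (≈-0.2917)
After 3 (propagate distance d=9): x=4.3750 theta=-7/24 (≈-0.2917)
After 4 (thin lens f=-40): x=4.3750 theta=-35/192 (≈-0.1823)
z_focus = -x_out/theta_out = -(4.3750)/(-35/192) = 24.0000
Rounded to 4 decimal places: z = 24.0000

Answer: 24.0000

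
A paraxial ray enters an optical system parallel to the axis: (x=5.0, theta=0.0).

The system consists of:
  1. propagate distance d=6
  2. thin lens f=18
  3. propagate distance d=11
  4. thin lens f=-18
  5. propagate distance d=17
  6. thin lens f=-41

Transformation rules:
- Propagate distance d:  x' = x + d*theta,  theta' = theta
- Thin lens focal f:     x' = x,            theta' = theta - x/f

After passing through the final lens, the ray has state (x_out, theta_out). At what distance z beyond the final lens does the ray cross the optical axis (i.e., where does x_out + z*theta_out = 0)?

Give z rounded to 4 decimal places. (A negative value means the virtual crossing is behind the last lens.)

Answer: -4.8848

Derivation:
Initial: x=5.0000 theta=0.0000
After 1 (propagate distance d=6): x=5.0000 theta=0.0000
After 2 (thin lens f=18): x=5.0000 theta=-5/18 (≈-0.2778)
After 3 (propagate distance d=11): x=35/18 (≈1.9444) theta=-5/18 (≈-0.2778)
After 4 (thin lens f=-18): x=35/18 (≈1.9444) theta=-55/324 (≈-0.1698)
After 5 (propagate distance d=17): x=-305/324 (≈-0.9414) theta=-55/324 (≈-0.1698)
After 6 (thin lens f=-41): x=-305/324 (≈-0.9414) theta=-640/3321 (≈-0.1927)
z_focus = -x_out/theta_out = -(-305/324)/(-640/3321) = -2501/512 ≈ -4.8848
Rounded to 4 decimal places: z = -4.8848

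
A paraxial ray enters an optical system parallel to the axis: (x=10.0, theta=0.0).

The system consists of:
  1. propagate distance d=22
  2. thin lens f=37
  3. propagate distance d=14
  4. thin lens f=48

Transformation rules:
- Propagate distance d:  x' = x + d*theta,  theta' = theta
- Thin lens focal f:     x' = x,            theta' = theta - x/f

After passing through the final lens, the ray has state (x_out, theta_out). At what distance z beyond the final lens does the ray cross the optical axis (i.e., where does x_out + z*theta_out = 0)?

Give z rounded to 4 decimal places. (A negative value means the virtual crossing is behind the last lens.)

Answer: 15.5493

Derivation:
Initial: x=10.0000 theta=0.0000
After 1 (propagate distance d=22): x=10.0000 theta=0.0000
After 2 (thin lens f=37): x=10.0000 theta=-10/37 (≈-0.2703)
After 3 (propagate distance d=14): x=230/37 (≈6.2162) theta=-10/37 (≈-0.2703)
After 4 (thin lens f=48): x=230/37 (≈6.2162) theta=-355/888 (≈-0.3998)
z_focus = -x_out/theta_out = -(230/37)/(-355/888) = 1104/71 ≈ 15.5493
Rounded to 4 decimal places: z = 15.5493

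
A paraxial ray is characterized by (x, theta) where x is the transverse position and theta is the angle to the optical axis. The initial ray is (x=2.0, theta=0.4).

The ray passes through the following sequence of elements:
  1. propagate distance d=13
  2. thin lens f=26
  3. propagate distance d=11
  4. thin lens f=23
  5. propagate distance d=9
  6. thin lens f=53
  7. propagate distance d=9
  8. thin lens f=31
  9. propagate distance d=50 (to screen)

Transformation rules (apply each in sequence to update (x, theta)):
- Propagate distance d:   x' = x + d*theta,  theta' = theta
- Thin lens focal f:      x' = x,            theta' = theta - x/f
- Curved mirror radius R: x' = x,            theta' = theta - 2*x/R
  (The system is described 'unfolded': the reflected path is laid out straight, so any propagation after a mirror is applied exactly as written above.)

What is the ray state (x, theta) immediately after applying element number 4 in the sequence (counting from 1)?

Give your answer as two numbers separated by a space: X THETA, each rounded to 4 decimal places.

Answer: 8.5538 -0.2488

Derivation:
Initial: x=2.0000 theta=0.4000
After 1 (propagate distance d=13): x=7.2000 theta=0.4000
After 2 (thin lens f=26): x=7.2000 theta=8/65 (≈0.1231)
After 3 (propagate distance d=11): x=556/65 (≈8.5538) theta=8/65 (≈0.1231)
After 4 (thin lens f=23): x=556/65 (≈8.5538) theta=-372/1495 (≈-0.2488)
Rounded to 4 decimal places: x = 8.5538, theta = -0.2488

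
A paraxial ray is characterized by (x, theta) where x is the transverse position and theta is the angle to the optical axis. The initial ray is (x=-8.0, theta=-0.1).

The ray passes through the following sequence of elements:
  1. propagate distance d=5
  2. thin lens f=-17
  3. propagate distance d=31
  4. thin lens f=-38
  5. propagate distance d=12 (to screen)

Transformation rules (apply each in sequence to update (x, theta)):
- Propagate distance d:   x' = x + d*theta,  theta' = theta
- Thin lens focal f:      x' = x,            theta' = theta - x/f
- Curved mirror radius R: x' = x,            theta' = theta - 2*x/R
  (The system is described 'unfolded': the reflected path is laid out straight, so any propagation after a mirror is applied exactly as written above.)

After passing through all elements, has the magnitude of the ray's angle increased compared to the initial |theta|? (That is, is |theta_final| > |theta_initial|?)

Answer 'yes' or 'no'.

Answer: yes

Derivation:
Initial: x=-8.0000 theta=-0.1000
After 1 (propagate distance d=5): x=-8.5000 theta=-0.1000
After 2 (thin lens f=-17): x=-8.5000 theta=-0.6000
After 3 (propagate distance d=31): x=-27.1000 theta=-0.6000
After 4 (thin lens f=-38): x=-27.1000 theta=-499/380 (≈-1.3132)
After 5 (propagate distance d=12 (to screen)): x=-8143/190 (≈-42.8579) theta=-499/380 (≈-1.3132)
|theta_initial|=0.1000 |theta_final|=499/380 (≈1.3132) -> increased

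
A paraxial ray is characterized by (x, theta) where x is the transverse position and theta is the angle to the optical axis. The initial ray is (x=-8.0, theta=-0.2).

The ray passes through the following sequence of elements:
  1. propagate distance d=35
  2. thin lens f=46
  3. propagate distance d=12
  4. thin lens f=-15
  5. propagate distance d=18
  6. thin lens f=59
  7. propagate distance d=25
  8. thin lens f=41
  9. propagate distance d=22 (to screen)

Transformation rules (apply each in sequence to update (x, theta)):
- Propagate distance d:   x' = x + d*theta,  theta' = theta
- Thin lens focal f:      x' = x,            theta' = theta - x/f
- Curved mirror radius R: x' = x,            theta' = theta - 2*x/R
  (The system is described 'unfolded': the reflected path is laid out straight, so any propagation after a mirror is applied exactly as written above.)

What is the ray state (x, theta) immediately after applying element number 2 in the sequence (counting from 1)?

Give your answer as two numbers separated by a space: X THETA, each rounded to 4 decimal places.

Initial: x=-8.0000 theta=-0.2000
After 1 (propagate distance d=35): x=-15.0000 theta=-0.2000
After 2 (thin lens f=46): x=-15.0000 theta=29/230 (≈0.1261)
Rounded to 4 decimal places: x = -15.0000, theta = 0.1261

Answer: -15.0000 0.1261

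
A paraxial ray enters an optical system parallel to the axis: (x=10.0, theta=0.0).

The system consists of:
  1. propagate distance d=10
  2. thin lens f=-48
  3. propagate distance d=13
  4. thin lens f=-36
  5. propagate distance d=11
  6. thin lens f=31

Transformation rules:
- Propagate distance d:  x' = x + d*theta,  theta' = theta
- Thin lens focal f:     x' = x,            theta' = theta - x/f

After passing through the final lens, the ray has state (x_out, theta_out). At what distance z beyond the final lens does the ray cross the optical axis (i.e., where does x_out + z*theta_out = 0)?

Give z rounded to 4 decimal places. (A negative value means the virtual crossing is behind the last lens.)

Answer: 395.1289

Derivation:
Initial: x=10.0000 theta=0.0000
After 1 (propagate distance d=10): x=10.0000 theta=0.0000
After 2 (thin lens f=-48): x=10.0000 theta=5/24 (≈0.2083)
After 3 (propagate distance d=13): x=305/24 (≈12.7083) theta=5/24 (≈0.2083)
After 4 (thin lens f=-36): x=305/24 (≈12.7083) theta=485/864 (≈0.5613)
After 5 (propagate distance d=11): x=16315/864 (≈18.8831) theta=485/864 (≈0.5613)
After 6 (thin lens f=31): x=16315/864 (≈18.8831) theta=-40/837 (≈-0.0478)
z_focus = -x_out/theta_out = -(16315/864)/(-40/837) = 101153/256 ≈ 395.1289
Rounded to 4 decimal places: z = 395.1289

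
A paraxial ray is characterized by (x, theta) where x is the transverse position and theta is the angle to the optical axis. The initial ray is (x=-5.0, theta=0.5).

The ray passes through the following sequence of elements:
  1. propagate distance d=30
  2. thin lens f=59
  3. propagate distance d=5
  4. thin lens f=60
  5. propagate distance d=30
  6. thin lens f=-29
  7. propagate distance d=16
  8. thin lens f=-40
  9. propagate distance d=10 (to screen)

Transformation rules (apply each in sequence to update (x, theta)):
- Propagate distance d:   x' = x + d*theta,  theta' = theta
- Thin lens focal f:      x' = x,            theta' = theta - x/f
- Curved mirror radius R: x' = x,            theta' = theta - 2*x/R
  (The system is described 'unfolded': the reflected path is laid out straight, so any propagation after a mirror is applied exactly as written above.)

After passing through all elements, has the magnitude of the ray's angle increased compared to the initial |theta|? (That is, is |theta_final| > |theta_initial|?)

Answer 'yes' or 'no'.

Answer: yes

Derivation:
Initial: x=-5.0000 theta=0.5000
After 1 (propagate distance d=30): x=10.0000 theta=0.5000
After 2 (thin lens f=59): x=10.0000 theta=39/118 (≈0.3305)
After 3 (propagate distance d=5): x=1375/118 (≈11.6525) theta=39/118 (≈0.3305)
After 4 (thin lens f=60): x=1375/118 (≈11.6525) theta=193/1416 (≈0.1363)
After 5 (propagate distance d=30): x=3715/236 (≈15.7415) theta=193/1416 (≈0.1363)
After 6 (thin lens f=-29): x=3715/236 (≈15.7415) theta=27887/41064 (≈0.6791)
After 7 (propagate distance d=16): x=546301/20532 (≈26.6073) theta=27887/41064 (≈0.6791)
After 8 (thin lens f=-40): x=546301/20532 (≈26.6073) theta=1104041/821280 (≈1.3443)
After 9 (propagate distance d=10 (to screen)): x=1096415/27376 (≈40.0502) theta=1104041/821280 (≈1.3443)
|theta_initial|=0.5000 |theta_final|=1104041/821280 (≈1.3443) -> increased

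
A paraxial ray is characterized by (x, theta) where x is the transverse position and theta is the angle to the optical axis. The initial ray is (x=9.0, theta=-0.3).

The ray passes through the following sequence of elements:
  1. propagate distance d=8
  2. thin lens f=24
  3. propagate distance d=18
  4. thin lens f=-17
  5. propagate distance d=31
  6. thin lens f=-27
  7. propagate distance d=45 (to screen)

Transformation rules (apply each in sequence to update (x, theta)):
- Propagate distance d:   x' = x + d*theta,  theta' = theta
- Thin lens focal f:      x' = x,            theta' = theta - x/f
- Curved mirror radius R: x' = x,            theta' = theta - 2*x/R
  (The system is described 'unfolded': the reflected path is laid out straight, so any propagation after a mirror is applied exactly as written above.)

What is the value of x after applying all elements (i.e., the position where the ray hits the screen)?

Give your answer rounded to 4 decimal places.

Initial: x=9.0000 theta=-0.3000
After 1 (propagate distance d=8): x=6.6000 theta=-0.3000
After 2 (thin lens f=24): x=6.6000 theta=-0.5750
After 3 (propagate distance d=18): x=-3.7500 theta=-0.5750
After 4 (thin lens f=-17): x=-3.7500 theta=-541/680 (≈-0.7956)
After 5 (propagate distance d=31): x=-19321/680 (≈-28.4132) theta=-541/680 (≈-0.7956)
After 6 (thin lens f=-27): x=-19321/680 (≈-28.4132) theta=-4241/2295 (≈-1.8479)
After 7 (propagate distance d=45 (to screen)): x=-227603/2040 (≈-111.5701) theta=-4241/2295 (≈-1.8479)
Rounded to 4 decimal places: x = -111.5701

Answer: -111.5701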